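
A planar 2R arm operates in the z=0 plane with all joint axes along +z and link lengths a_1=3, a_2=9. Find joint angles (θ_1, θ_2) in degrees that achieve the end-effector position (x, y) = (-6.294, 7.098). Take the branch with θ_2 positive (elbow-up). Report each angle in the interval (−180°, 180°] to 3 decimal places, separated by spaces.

59.995 90.004

cos θ_2 = (89.9960−3²−9²)/(2·3·9) = -0.0001; θ_2 = 90.0042° (elbow-up)
β = atan2(7.0980,-6.2940) = 131.5643°; ψ = atan2(9.0000,2.9993) = 71.5688°
θ_1 = β − ψ = 59.9955°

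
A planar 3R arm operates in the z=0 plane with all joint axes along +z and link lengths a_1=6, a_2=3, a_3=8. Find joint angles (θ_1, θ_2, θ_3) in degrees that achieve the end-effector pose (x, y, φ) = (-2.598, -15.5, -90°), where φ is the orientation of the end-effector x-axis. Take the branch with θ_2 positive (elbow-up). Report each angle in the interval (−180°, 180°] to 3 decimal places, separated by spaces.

wrist centre = target − a_3·(cos φ, sin φ) = (-2.5980, -7.5000)
cos θ_2 = (62.9996−6²−3²)/(2·6·3) = 0.5000; θ_2 = 60.0007° (elbow-up)
β = atan2(-7.5000,-2.5980) = -109.1061°; ψ = atan2(2.5981,7.5000) = 19.1068°
θ_1 = β − ψ = -128.2129°
θ_3 = φ − θ_1 − θ_2 = -21.7878° (wrapped to (-180°,180°])

-128.213 60.001 -21.788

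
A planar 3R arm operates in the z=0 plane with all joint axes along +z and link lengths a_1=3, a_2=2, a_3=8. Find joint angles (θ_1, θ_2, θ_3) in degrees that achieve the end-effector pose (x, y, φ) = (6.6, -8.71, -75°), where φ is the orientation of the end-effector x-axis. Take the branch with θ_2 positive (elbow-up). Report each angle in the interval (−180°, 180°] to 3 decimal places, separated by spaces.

-30.014 45.026 -90.012

wrist centre = target − a_3·(cos φ, sin φ) = (4.5294, -0.9826)
cos θ_2 = (21.4814−3²−2²)/(2·3·2) = 0.7068; θ_2 = 45.0263° (elbow-up)
β = atan2(-0.9826,4.5294) = -12.2398°; ψ = atan2(1.4149,4.4136) = 17.7744°
θ_1 = β − ψ = -30.0141°
θ_3 = φ − θ_1 − θ_2 = -90.0122° (wrapped to (-180°,180°])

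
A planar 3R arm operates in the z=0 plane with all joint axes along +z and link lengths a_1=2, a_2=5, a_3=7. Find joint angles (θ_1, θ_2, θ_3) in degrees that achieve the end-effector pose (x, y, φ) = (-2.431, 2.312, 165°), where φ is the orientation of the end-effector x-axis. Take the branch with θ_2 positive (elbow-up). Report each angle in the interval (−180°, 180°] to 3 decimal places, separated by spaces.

-89.985 119.989 134.996

wrist centre = target − a_3·(cos φ, sin φ) = (4.3305, 0.5003)
cos θ_2 = (19.0033−2²−5²)/(2·2·5) = -0.4998; θ_2 = 119.9890° (elbow-up)
β = atan2(0.5003,4.3305) = 6.5897°; ψ = atan2(4.3306,-0.4992) = 96.5752°
θ_1 = β − ψ = -89.9855°
θ_3 = φ − θ_1 − θ_2 = 134.9965° (wrapped to (-180°,180°])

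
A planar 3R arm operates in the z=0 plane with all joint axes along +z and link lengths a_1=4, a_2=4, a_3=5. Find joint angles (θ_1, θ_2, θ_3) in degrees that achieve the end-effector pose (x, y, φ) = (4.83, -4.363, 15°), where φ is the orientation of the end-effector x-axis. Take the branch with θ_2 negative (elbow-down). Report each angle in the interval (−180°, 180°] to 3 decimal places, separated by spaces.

wrist centre = target − a_3·(cos φ, sin φ) = (0.0004, -5.6571)
cos θ_2 = (32.0027−4²−4²)/(2·4·4) = 0.0001; θ_2 = -89.9951° (elbow-down)
β = atan2(-5.6571,0.0004) = -89.9962°; ψ = atan2(-4.0000,4.0003) = -44.9976°
θ_1 = β − ψ = -44.9987°
θ_3 = φ − θ_1 − θ_2 = 149.9938° (wrapped to (-180°,180°])

-44.999 -89.995 149.994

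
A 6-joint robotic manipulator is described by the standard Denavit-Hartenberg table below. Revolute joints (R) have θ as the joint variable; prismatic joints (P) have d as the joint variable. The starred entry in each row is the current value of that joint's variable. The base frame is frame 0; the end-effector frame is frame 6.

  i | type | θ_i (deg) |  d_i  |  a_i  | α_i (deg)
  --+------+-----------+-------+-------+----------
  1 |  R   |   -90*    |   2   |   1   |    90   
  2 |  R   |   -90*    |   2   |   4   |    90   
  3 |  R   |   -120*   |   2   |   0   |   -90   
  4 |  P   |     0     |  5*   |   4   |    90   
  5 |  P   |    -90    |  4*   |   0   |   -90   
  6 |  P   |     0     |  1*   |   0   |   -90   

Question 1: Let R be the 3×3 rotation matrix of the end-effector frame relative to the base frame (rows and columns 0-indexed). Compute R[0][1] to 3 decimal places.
End-effector y-axis (col 1 of R) = (-0.8660,-0.0000,-0.5000)
R[0][1] = -0.8660

-0.866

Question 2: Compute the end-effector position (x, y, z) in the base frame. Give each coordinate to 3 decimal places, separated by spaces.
4.830 5.000 -3.830

after link 1: o_1 = (0.0000, -1.0000, 2.0000)
after link 2: o_2 = (-2.0000, -1.0000, -2.0000)
after link 3: o_3 = (-2.0000, 1.0000, -2.0000)
after link 4: o_4 = (3.9641, 1.0000, -4.3301)
after link 5: o_5 = (3.9641, 5.0000, -4.3301)
after link 6: o_6 = (4.8301, 5.0000, -3.8301)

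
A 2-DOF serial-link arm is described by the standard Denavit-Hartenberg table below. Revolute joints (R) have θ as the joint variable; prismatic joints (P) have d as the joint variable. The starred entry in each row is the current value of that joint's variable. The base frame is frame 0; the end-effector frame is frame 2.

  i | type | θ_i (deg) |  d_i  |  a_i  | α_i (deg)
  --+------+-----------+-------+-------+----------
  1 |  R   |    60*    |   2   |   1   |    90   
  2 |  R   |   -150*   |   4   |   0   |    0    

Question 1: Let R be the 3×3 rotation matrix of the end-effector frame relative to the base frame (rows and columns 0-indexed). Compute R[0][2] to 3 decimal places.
0.866

End-effector z-axis (col 2 of R) = (0.8660,-0.5000,0.0000)
R[0][2] = 0.8660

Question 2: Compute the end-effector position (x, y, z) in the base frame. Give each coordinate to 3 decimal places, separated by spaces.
after link 1: o_1 = (0.5000, 0.8660, 2.0000)
after link 2: o_2 = (3.9641, -1.1340, 2.0000)

3.964 -1.134 2.000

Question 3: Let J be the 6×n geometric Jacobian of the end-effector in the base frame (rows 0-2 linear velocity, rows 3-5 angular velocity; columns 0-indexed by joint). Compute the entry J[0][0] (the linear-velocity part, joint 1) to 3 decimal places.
1.134

axis z_0 = ẑ; lever o_n−o_0 = (3.9641,-1.1340,2.0000)
cross product → J_v[:, 0] = (1.1340,3.9641,-0.0000)
J_ω[:, 0] = z_0
entry J[0][0] = 1.1340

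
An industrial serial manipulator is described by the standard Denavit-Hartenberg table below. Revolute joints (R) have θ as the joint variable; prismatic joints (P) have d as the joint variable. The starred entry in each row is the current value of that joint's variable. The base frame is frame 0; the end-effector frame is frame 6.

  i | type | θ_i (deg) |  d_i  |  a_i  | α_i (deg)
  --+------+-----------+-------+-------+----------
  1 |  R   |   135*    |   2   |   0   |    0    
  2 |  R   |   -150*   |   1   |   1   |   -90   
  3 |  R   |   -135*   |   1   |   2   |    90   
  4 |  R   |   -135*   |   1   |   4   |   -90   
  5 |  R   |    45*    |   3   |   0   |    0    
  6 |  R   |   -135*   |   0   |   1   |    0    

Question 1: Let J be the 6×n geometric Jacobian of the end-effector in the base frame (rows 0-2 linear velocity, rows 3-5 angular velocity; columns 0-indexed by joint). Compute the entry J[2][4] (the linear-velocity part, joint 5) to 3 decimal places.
axis z_4 = (-0.6660,-0.5536,0.5000); lever o_n−o_4 = (-2.6809,-1.4778,0.7929)
cross product → J_v[:, 4] = (0.3000,-0.8124,-0.5000)
J_ω[:, 4] = z_4
entry J[2][4] = -0.5000

-0.500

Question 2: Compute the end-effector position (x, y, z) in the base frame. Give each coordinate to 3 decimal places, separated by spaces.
-2.305 -3.471 2.500

after link 1: o_1 = (0.0000, 0.0000, 2.0000)
after link 2: o_2 = (0.9659, -0.2588, 3.0000)
after link 3: o_3 = (-0.1413, 1.0731, 4.4142)
after link 4: o_4 = (0.3755, -1.9935, 1.7071)
after link 5: o_5 = (-1.6224, -3.6544, 3.2071)
after link 6: o_6 = (-2.3054, -3.4713, 2.5000)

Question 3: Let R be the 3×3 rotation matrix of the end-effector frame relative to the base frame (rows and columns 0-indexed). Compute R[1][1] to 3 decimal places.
End-effector y-axis (col 1 of R) = (0.3000,-0.8124,-0.5000)
R[1][1] = -0.8124

-0.812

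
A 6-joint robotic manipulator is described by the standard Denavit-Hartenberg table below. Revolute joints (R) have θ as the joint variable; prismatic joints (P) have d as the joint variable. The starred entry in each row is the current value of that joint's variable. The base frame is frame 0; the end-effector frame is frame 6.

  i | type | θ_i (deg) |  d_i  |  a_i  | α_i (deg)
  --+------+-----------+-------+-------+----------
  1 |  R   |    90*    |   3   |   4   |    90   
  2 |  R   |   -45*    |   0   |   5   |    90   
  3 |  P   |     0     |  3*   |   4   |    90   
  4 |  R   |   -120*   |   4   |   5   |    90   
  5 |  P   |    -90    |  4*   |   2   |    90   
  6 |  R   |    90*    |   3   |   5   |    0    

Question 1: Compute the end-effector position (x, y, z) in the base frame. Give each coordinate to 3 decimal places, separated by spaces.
after link 1: o_1 = (0.0000, 4.0000, 3.0000)
after link 2: o_2 = (0.0000, 7.5355, -0.5355)
after link 3: o_3 = (0.0000, 8.2426, -5.4853)
after link 4: o_4 = (-4.0000, 9.5367, -0.6557)
after link 5: o_5 = (-2.0000, 5.6730, 0.3796)
after link 6: o_6 = (-2.0000, 0.0669, -1.2241)

-2.000 0.067 -1.224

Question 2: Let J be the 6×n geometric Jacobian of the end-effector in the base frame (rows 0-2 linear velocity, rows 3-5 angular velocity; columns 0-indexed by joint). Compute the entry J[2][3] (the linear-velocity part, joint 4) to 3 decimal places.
axis z_3 = (-1.0000,-0.0000,-0.0000); lever o_n−o_3 = (-2.0000,-8.1757,4.2612)
cross product → J_v[:, 3] = (-0.0000,4.2612,8.1757)
J_ω[:, 3] = z_3
entry J[2][3] = 8.1757

8.176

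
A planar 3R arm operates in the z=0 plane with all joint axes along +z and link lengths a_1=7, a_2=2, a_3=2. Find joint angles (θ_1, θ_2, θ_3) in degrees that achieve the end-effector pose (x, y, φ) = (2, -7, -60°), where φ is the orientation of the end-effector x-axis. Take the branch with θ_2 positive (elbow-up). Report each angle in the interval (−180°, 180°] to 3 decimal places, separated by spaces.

wrist centre = target − a_3·(cos φ, sin φ) = (1.0000, -5.2679)
cos θ_2 = (28.7513−7²−2²)/(2·7·2) = -0.8660; θ_2 = 150.0000° (elbow-up)
β = atan2(-5.2679,1.0000) = -79.2516°; ψ = atan2(1.0000,5.2679) = 10.7484°
θ_1 = β − ψ = -90.0000°
θ_3 = φ − θ_1 − θ_2 = -120.0000° (wrapped to (-180°,180°])

-90.000 150.000 -120.000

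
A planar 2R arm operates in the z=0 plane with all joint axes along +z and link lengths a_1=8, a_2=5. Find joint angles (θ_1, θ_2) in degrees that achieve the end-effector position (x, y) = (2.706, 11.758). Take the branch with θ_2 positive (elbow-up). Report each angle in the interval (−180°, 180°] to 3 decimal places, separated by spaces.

cos θ_2 = (145.5730−8²−5²)/(2·8·5) = 0.7072; θ_2 = 44.9955° (elbow-up)
β = atan2(11.7580,2.7060) = 77.0396°; ψ = atan2(3.5353,11.5358) = 17.0382°
θ_1 = β − ψ = 60.0014°

60.001 44.995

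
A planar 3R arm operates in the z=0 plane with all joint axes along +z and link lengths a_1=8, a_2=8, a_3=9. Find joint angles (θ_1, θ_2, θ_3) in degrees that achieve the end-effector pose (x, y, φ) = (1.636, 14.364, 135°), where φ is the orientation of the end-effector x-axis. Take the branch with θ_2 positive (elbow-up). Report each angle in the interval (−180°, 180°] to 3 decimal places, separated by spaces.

0.000 90.000 45.000

wrist centre = target − a_3·(cos φ, sin φ) = (8.0000, 8.0000)
cos θ_2 = (128.0000−8²−8²)/(2·8·8) = 0.0000; θ_2 = 90.0000° (elbow-up)
β = atan2(8.0000,8.0000) = 45.0003°; ψ = atan2(8.0000,8.0000) = 45.0000°
θ_1 = β − ψ = 0.0003°
θ_3 = φ − θ_1 − θ_2 = 44.9997° (wrapped to (-180°,180°])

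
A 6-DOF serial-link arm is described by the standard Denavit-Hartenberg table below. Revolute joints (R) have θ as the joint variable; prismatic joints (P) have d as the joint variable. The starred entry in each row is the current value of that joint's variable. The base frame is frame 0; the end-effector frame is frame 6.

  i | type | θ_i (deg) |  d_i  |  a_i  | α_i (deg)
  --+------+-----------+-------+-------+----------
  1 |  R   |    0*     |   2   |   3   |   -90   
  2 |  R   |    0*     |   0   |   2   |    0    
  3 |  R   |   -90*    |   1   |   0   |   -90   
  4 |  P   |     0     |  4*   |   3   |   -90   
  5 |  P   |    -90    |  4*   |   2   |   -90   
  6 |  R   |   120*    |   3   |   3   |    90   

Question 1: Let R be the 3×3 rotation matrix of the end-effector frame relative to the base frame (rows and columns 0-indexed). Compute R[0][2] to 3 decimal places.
0.866

End-effector z-axis (col 2 of R) = (0.8660,0.5000,0.0000)
R[0][2] = 0.8660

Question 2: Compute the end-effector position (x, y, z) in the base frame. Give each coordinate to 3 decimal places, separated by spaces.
9.500 -0.402 8.000

after link 1: o_1 = (3.0000, 0.0000, 2.0000)
after link 2: o_2 = (5.0000, 0.0000, 2.0000)
after link 3: o_3 = (5.0000, 1.0000, 2.0000)
after link 4: o_4 = (9.0000, 1.0000, 5.0000)
after link 5: o_5 = (11.0000, -3.0000, 5.0000)
after link 6: o_6 = (9.5000, -0.4019, 8.0000)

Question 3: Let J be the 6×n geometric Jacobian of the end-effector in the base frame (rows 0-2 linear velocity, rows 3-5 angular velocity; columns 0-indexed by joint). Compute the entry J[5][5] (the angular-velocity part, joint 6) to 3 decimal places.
1.000

axis z_5 = (0.0000,-0.0000,1.0000); lever o_n−o_5 = (-1.5000,2.5981,3.0000)
cross product → J_v[:, 5] = (-2.5981,-1.5000,-0.0000)
J_ω[:, 5] = z_5
entry J[5][5] = 1.0000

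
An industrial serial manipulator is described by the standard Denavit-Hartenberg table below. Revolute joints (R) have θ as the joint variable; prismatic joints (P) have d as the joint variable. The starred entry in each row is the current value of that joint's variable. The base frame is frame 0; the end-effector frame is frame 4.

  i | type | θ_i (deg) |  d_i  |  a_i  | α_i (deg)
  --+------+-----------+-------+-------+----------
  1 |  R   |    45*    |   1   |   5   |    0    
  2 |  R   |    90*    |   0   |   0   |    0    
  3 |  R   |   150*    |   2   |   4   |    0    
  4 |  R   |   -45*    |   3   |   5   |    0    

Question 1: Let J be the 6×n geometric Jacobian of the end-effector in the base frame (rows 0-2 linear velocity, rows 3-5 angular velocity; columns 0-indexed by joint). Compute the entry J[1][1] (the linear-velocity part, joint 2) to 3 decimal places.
-1.465

axis z_1 = (0.0000,0.0000,1.0000); lever o_n−o_1 = (-1.4647,-8.1938,5.0000)
cross product → J_v[:, 1] = (8.1938,-1.4647,0.0000)
J_ω[:, 1] = z_1
entry J[1][1] = -1.4647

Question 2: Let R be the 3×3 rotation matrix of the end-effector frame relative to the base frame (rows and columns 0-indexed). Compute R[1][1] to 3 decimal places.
-0.500

End-effector y-axis (col 1 of R) = (0.8660,-0.5000,0.0000)
R[1][1] = -0.5000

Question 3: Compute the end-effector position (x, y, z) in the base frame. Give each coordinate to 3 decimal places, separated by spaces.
2.071 -4.658 6.000

after link 1: o_1 = (3.5355, 3.5355, 1.0000)
after link 2: o_2 = (3.5355, 3.5355, 1.0000)
after link 3: o_3 = (4.5708, -0.3282, 3.0000)
after link 4: o_4 = (2.0708, -4.6583, 6.0000)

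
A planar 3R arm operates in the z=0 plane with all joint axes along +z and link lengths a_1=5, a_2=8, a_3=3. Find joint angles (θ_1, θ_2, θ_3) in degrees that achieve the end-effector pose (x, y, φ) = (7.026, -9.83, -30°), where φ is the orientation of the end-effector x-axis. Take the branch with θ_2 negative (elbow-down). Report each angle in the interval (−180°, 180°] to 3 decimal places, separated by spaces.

-4.010 -90.003 64.013

wrist centre = target − a_3·(cos φ, sin φ) = (4.4279, -8.3300)
cos θ_2 = (88.9954−5²−8²)/(2·5·8) = -0.0001; θ_2 = -90.0033° (elbow-down)
β = atan2(-8.3300,4.4279) = -62.0065°; ψ = atan2(-8.0000,4.9995) = -57.9970°
θ_1 = β − ψ = -4.0095°
θ_3 = φ − θ_1 − θ_2 = 64.0128° (wrapped to (-180°,180°])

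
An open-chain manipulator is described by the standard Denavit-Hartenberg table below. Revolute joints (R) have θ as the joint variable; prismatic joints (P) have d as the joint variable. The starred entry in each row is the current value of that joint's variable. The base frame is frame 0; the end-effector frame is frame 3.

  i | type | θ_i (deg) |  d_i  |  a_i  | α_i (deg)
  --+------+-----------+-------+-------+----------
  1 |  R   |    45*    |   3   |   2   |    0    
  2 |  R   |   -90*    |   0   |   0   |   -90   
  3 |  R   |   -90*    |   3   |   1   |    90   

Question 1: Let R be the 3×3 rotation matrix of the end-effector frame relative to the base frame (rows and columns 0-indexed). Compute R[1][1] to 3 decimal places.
0.707

End-effector y-axis (col 1 of R) = (0.7071,0.7071,0.0000)
R[1][1] = 0.7071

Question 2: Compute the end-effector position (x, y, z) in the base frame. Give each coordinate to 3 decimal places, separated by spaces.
3.536 3.536 4.000

after link 1: o_1 = (1.4142, 1.4142, 3.0000)
after link 2: o_2 = (1.4142, 1.4142, 3.0000)
after link 3: o_3 = (3.5355, 3.5355, 4.0000)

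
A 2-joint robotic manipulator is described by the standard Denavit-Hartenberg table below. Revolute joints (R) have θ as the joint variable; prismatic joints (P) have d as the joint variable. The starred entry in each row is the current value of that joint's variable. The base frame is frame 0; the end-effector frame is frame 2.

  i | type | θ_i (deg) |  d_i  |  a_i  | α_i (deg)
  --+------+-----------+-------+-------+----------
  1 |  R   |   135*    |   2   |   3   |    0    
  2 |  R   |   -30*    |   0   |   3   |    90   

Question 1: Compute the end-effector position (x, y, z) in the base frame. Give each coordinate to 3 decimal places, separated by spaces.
-2.898 5.019 2.000

after link 1: o_1 = (-2.1213, 2.1213, 2.0000)
after link 2: o_2 = (-2.8978, 5.0191, 2.0000)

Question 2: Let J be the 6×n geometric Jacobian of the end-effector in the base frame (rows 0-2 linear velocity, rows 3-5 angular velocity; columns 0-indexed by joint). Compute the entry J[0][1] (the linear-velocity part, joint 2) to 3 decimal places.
axis z_1 = (0.0000,0.0000,1.0000); lever o_n−o_1 = (-0.7765,2.8978,0.0000)
cross product → J_v[:, 1] = (-2.8978,-0.7765,0.0000)
J_ω[:, 1] = z_1
entry J[0][1] = -2.8978

-2.898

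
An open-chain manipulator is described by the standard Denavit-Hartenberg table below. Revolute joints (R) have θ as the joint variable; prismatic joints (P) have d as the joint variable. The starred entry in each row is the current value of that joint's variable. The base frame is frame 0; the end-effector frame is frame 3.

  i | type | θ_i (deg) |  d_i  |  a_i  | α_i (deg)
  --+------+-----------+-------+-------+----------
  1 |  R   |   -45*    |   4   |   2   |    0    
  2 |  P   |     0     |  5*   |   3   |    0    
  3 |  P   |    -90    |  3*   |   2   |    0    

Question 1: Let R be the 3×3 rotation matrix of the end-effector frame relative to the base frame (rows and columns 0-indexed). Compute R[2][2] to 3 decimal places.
1.000

End-effector z-axis (col 2 of R) = (0.0000,0.0000,1.0000)
R[2][2] = 1.0000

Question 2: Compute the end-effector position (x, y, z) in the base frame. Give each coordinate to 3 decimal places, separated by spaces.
after link 1: o_1 = (1.4142, -1.4142, 4.0000)
after link 2: o_2 = (3.5355, -3.5355, 9.0000)
after link 3: o_3 = (2.1213, -4.9497, 12.0000)

2.121 -4.950 12.000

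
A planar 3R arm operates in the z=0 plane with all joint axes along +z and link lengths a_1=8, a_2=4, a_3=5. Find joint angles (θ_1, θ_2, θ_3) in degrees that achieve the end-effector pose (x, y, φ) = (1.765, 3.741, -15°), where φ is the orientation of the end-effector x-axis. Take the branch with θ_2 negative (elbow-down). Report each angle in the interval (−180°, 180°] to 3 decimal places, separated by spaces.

150.002 -135.001 -30.000

wrist centre = target − a_3·(cos φ, sin φ) = (-3.0646, 5.0351)
cos θ_2 = (34.7441−8²−4²)/(2·8·4) = -0.7071; θ_2 = -135.0013° (elbow-down)
β = atan2(5.0351,-3.0646) = 121.3269°; ψ = atan2(-2.8284,5.1715) = -28.6748°
θ_1 = β − ψ = 150.0017°
θ_3 = φ − θ_1 − θ_2 = -30.0004° (wrapped to (-180°,180°])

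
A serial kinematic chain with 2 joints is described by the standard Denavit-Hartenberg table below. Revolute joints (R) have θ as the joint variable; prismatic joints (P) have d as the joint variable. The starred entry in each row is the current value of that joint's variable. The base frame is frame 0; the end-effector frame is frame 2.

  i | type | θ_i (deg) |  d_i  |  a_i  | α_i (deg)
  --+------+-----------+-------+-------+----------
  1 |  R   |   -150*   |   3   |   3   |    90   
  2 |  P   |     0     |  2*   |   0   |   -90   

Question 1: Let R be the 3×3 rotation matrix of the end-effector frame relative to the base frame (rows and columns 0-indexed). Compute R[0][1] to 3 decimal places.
End-effector y-axis (col 1 of R) = (0.5000,-0.8660,0.0000)
R[0][1] = 0.5000

0.500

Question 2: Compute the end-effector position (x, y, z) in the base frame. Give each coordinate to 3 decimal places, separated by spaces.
after link 1: o_1 = (-2.5981, -1.5000, 3.0000)
after link 2: o_2 = (-3.5981, 0.2321, 3.0000)

-3.598 0.232 3.000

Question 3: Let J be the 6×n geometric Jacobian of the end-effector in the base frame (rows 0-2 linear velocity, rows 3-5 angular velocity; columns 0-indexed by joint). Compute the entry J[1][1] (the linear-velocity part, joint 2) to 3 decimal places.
prismatic axis z_1 = (-0.5000,0.8660,0.0000)
J_v[:, 1] = z_1; J_ω[:, 1] = (0,0,0)
entry J[1][1] = 0.8660

0.866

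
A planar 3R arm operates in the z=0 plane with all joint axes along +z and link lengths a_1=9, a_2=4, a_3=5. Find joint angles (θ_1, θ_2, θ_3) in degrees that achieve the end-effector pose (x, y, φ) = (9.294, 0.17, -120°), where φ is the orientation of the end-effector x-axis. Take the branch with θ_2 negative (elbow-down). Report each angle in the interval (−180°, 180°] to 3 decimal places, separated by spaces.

wrist centre = target − a_3·(cos φ, sin φ) = (11.7940, 4.5001)
cos θ_2 = (159.3496−9²−4²)/(2·9·4) = 0.8660; θ_2 = -30.0068° (elbow-down)
β = atan2(4.5001,11.7940) = 20.8849°; ψ = atan2(-2.0004,12.4639) = -9.1180°
θ_1 = β − ψ = 30.0029°
θ_3 = φ − θ_1 − θ_2 = -119.9961° (wrapped to (-180°,180°])

30.003 -30.007 -119.996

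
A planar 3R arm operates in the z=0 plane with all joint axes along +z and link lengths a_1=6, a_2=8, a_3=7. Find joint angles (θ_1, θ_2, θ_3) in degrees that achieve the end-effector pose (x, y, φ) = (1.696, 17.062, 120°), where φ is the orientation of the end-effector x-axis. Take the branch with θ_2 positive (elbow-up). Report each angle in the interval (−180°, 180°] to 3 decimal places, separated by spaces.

wrist centre = target − a_3·(cos φ, sin φ) = (5.1960, 10.9998)
cos θ_2 = (147.9945−6²−8²)/(2·6·8) = 0.4999; θ_2 = 60.0038° (elbow-up)
β = atan2(10.9998,5.1960) = 64.7153°; ψ = atan2(6.9285,9.9995) = 34.7173°
θ_1 = β − ψ = 29.9980°
θ_3 = φ − θ_1 − θ_2 = 29.9982° (wrapped to (-180°,180°])

29.998 60.004 29.998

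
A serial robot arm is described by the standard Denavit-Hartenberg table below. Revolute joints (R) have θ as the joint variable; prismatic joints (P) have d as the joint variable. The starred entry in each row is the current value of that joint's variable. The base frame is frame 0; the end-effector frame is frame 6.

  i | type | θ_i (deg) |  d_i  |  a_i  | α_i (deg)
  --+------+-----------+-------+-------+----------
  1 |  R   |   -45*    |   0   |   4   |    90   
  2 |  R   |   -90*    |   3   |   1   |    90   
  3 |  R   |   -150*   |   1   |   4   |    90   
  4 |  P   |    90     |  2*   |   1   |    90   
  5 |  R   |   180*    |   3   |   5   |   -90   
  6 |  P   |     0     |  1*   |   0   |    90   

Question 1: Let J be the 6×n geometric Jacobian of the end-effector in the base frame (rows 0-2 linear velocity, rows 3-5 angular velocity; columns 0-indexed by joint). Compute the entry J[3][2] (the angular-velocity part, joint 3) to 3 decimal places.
-0.707

axis z_2 = (-0.7071,0.7071,-0.0000); lever o_n−o_2 = (3.9838,-0.2588,6.5622)
cross product → J_v[:, 2] = (4.6402,4.6402,-2.6340)
J_ω[:, 2] = z_2
entry J[3][2] = -0.7071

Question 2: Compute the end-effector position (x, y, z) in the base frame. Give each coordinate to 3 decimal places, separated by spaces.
4.691 -5.209 5.562

after link 1: o_1 = (2.8284, -2.8284, 0.0000)
after link 2: o_2 = (0.7071, -4.9497, -1.0000)
after link 3: o_3 = (1.4142, -2.8284, 2.4641)
after link 4: o_4 = (-0.5176, -3.3461, 3.4641)
after link 5: o_5 = (4.0786, -5.8209, 6.0622)
after link 6: o_6 = (4.6909, -5.2086, 5.5622)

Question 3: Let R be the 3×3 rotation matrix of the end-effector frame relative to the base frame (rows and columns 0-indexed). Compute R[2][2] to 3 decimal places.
End-effector z-axis (col 2 of R) = (0.3536,0.3536,0.8660)
R[2][2] = 0.8660

0.866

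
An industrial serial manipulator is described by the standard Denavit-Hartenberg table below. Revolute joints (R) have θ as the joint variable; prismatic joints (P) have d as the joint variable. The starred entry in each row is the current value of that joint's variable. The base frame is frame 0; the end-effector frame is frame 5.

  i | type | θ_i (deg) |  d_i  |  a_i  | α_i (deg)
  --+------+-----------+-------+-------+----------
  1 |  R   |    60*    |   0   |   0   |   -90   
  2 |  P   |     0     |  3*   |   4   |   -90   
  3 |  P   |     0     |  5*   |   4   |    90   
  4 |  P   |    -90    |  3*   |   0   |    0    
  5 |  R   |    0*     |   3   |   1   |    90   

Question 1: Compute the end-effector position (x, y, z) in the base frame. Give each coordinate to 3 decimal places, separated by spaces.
-3.794 11.428 -4.000

after link 1: o_1 = (0.0000, 0.0000, 0.0000)
after link 2: o_2 = (-0.5981, 4.9641, 0.0000)
after link 3: o_3 = (1.4019, 8.4282, -5.0000)
after link 4: o_4 = (-1.1962, 9.9282, -5.0000)
after link 5: o_5 = (-3.7942, 11.4282, -4.0000)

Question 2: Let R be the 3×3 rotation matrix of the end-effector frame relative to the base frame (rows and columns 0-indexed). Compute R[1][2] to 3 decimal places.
End-effector z-axis (col 2 of R) = (-0.5000,-0.8660,0.0000)
R[1][2] = -0.8660

-0.866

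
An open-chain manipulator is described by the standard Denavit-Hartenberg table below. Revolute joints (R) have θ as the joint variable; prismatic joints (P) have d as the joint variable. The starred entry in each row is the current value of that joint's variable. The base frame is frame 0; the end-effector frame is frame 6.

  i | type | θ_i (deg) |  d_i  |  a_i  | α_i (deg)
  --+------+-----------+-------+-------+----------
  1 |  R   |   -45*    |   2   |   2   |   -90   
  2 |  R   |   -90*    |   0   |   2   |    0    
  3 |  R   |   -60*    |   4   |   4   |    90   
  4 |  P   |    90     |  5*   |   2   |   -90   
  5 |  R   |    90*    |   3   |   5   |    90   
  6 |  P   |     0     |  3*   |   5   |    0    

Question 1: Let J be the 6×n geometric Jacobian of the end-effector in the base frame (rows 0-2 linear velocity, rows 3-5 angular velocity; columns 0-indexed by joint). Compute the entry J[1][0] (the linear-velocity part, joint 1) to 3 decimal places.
8.934

axis z_0 = ẑ; lever o_n−o_0 = (8.9336,3.7944,8.8301)
cross product → J_v[:, 0] = (-3.7944,8.9336,0.0000)
J_ω[:, 0] = z_0
entry J[1][0] = 8.9336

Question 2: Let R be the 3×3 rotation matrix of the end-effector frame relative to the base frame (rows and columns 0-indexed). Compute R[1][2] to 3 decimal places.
0.707

End-effector z-axis (col 2 of R) = (0.7071,0.7071,0.0000)
R[1][2] = 0.7071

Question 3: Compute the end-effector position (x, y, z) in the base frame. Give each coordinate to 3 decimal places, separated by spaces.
8.934 3.794 8.830

after link 1: o_1 = (1.4142, -1.4142, 2.0000)
after link 2: o_2 = (1.4142, -1.4142, 4.0000)
after link 3: o_3 = (1.7932, 3.8637, 6.0000)
after link 4: o_4 = (1.4396, 7.0457, 1.6699)
after link 5: o_5 = (5.0445, 3.4408, 4.5000)
after link 6: o_6 = (8.9336, 3.7944, 8.8301)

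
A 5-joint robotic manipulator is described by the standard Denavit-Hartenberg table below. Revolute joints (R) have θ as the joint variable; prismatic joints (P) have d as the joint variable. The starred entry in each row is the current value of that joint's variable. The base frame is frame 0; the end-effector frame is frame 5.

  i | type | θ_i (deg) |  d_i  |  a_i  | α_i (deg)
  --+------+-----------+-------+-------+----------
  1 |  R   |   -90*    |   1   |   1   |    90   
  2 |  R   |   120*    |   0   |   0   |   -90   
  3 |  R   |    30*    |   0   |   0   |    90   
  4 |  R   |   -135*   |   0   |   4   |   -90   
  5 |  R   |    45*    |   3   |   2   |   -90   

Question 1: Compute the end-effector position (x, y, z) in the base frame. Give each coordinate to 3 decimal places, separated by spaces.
after link 1: o_1 = (0.0000, -1.0000, 1.0000)
after link 2: o_2 = (0.0000, -1.0000, 1.0000)
after link 3: o_3 = (0.0000, -1.0000, 1.0000)
after link 4: o_4 = (-1.4142, -4.6742, 0.2929)
after link 5: o_5 = (0.3712, -7.2454, 2.0822)

0.371 -7.245 2.082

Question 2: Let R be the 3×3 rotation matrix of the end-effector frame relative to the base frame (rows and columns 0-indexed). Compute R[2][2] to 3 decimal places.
End-effector z-axis (col 2 of R) = (0.8624,0.4727,-0.1812)
R[2][2] = -0.1812

-0.181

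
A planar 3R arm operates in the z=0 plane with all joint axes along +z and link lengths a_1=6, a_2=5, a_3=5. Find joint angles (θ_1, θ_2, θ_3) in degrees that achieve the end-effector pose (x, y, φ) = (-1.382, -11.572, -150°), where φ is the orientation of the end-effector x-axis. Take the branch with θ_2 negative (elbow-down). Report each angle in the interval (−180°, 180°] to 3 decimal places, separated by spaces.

wrist centre = target − a_3·(cos φ, sin φ) = (2.9481, -9.0720)
cos θ_2 = (90.9926−6²−5²)/(2·6·5) = 0.4999; θ_2 = -60.0081° (elbow-down)
β = atan2(-9.0720,2.9481) = -71.9974°; ψ = atan2(-4.3305,8.4994) = -26.9991°
θ_1 = β − ψ = -44.9983°
θ_3 = φ − θ_1 − θ_2 = -44.9936° (wrapped to (-180°,180°])

-44.998 -60.008 -44.994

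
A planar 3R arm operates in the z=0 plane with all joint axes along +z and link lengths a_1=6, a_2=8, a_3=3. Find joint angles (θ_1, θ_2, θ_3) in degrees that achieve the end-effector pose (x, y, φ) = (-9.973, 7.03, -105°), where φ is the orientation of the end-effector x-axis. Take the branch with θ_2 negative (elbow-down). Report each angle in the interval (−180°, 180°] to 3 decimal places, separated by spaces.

150.003 -30.002 134.998

wrist centre = target − a_3·(cos φ, sin φ) = (-9.1965, 9.9278)
cos θ_2 = (183.1372−6²−8²)/(2·6·8) = 0.8660; θ_2 = -30.0015° (elbow-down)
β = atan2(9.9278,-9.1965) = 132.8103°; ψ = atan2(-4.0002,12.9281) = -17.1930°
θ_1 = β − ψ = 150.0033°
θ_3 = φ − θ_1 − θ_2 = 134.9982° (wrapped to (-180°,180°])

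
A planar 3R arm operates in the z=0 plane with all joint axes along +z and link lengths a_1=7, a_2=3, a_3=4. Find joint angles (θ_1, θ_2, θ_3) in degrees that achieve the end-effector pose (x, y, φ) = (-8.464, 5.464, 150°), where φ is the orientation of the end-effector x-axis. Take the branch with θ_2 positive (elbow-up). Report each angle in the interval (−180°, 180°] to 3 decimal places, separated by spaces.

120.000 120.003 -90.003

wrist centre = target − a_3·(cos φ, sin φ) = (-4.9999, 3.4640)
cos θ_2 = (36.9983−7²−3²)/(2·7·3) = -0.5000; θ_2 = 120.0027° (elbow-up)
β = atan2(3.4640,-4.9999) = 145.2852°; ψ = atan2(2.5980,5.4999) = 25.2849°
θ_1 = β − ψ = 120.0004°
θ_3 = φ − θ_1 − θ_2 = -90.0031° (wrapped to (-180°,180°])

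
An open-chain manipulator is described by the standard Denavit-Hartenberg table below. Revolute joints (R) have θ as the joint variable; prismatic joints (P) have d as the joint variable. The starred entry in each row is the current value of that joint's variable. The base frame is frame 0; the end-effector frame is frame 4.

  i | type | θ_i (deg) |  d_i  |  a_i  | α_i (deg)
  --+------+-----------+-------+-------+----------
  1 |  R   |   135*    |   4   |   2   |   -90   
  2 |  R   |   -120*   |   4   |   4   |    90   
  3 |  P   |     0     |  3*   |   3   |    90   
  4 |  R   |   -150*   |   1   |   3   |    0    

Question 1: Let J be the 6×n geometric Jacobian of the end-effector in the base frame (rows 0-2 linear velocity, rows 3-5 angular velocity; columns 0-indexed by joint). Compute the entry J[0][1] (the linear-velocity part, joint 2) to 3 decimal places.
-2.165

axis z_1 = (-0.7071,-0.7071,0.0000); lever o_n−o_1 = (0.3536,-4.5962,3.0622)
cross product → J_v[:, 1] = (-2.1653,2.1653,3.5000)
J_ω[:, 1] = z_1
entry J[0][1] = -2.1653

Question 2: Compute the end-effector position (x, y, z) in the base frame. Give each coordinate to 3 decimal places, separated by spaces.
-1.061 -3.182 7.062

after link 1: o_1 = (-1.4142, 1.4142, 4.0000)
after link 2: o_2 = (-2.8284, -2.8284, 7.4641)
after link 3: o_3 = (0.0694, -5.7262, 8.5622)
after link 4: o_4 = (-1.0607, -3.1820, 7.0622)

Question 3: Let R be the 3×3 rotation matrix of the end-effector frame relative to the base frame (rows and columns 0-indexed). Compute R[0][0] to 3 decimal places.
-0.612

End-effector x-axis (col 0 of R) = (-0.6124,0.6124,-0.5000)
R[0][0] = -0.6124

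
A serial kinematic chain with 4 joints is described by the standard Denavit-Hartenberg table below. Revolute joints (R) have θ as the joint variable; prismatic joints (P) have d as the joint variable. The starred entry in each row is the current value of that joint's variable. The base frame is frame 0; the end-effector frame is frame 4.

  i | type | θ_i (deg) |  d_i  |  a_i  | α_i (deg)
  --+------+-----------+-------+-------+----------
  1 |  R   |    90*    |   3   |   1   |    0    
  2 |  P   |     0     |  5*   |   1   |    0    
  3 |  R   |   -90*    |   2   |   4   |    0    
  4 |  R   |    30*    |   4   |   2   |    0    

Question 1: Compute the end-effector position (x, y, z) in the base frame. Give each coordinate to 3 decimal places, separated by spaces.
5.732 3.000 14.000

after link 1: o_1 = (0.0000, 1.0000, 3.0000)
after link 2: o_2 = (0.0000, 2.0000, 8.0000)
after link 3: o_3 = (4.0000, 2.0000, 10.0000)
after link 4: o_4 = (5.7321, 3.0000, 14.0000)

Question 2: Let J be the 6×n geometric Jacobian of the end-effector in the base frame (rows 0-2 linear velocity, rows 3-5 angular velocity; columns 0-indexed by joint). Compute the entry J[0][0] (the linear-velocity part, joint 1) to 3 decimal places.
-3.000

axis z_0 = ẑ; lever o_n−o_0 = (5.7321,3.0000,14.0000)
cross product → J_v[:, 0] = (-3.0000,5.7321,0.0000)
J_ω[:, 0] = z_0
entry J[0][0] = -3.0000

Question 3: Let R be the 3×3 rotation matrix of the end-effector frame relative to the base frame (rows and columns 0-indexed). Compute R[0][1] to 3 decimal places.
-0.500

End-effector y-axis (col 1 of R) = (-0.5000,0.8660,0.0000)
R[0][1] = -0.5000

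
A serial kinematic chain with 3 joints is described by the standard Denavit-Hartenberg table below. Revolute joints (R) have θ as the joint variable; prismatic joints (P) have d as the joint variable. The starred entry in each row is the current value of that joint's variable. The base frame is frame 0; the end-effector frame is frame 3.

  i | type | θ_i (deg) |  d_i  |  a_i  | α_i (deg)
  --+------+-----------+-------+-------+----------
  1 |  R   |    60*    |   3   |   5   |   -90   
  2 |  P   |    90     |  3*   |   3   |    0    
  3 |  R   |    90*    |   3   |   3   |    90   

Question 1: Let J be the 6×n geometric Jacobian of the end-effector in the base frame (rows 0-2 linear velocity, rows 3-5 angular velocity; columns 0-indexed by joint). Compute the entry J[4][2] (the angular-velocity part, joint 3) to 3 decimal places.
axis z_2 = (-0.8660,0.5000,0.0000); lever o_n−o_2 = (-4.0981,-1.0981,-0.0000)
cross product → J_v[:, 2] = (-0.0000,-0.0000,3.0000)
J_ω[:, 2] = z_2
entry J[4][2] = 0.5000

0.500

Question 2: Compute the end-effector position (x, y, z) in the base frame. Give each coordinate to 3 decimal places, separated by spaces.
-4.196 4.732 0.000

after link 1: o_1 = (2.5000, 4.3301, 3.0000)
after link 2: o_2 = (-0.0981, 5.8301, 0.0000)
after link 3: o_3 = (-4.1962, 4.7321, 0.0000)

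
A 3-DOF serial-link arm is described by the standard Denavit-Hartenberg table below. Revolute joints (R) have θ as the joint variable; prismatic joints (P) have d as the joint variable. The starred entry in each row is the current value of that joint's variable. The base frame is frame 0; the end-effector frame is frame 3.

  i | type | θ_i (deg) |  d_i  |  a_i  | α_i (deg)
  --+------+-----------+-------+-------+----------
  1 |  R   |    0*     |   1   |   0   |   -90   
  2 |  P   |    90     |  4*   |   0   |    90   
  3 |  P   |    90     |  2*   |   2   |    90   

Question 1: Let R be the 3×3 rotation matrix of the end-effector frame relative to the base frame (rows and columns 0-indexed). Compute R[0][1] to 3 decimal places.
1.000

End-effector y-axis (col 1 of R) = (1.0000,0.0000,0.0000)
R[0][1] = 1.0000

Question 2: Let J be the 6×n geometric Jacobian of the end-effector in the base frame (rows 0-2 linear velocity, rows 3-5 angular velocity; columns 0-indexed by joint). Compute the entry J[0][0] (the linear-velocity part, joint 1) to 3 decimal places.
-6.000

axis z_0 = ẑ; lever o_n−o_0 = (2.0000,6.0000,1.0000)
cross product → J_v[:, 0] = (-6.0000,2.0000,0.0000)
J_ω[:, 0] = z_0
entry J[0][0] = -6.0000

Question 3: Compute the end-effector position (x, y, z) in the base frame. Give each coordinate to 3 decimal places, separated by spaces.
2.000 6.000 1.000

after link 1: o_1 = (0.0000, 0.0000, 1.0000)
after link 2: o_2 = (0.0000, 4.0000, 1.0000)
after link 3: o_3 = (2.0000, 6.0000, 1.0000)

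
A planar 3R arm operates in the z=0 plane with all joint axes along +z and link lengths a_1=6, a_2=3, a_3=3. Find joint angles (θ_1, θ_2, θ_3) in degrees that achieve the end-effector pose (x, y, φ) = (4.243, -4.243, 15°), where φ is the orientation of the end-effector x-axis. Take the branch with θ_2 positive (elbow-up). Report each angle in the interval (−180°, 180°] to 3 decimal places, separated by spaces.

wrist centre = target − a_3·(cos φ, sin φ) = (1.3452, -5.0195)
cos θ_2 = (27.0046−6²−3²)/(2·6·3) = -0.4999; θ_2 = 119.9916° (elbow-up)
β = atan2(-5.0195,1.3452) = -74.9972°; ψ = atan2(2.5983,4.5004) = 30.0000°
θ_1 = β − ψ = -104.9972°
θ_3 = φ − θ_1 − θ_2 = 0.0056° (wrapped to (-180°,180°])

-104.997 119.992 0.006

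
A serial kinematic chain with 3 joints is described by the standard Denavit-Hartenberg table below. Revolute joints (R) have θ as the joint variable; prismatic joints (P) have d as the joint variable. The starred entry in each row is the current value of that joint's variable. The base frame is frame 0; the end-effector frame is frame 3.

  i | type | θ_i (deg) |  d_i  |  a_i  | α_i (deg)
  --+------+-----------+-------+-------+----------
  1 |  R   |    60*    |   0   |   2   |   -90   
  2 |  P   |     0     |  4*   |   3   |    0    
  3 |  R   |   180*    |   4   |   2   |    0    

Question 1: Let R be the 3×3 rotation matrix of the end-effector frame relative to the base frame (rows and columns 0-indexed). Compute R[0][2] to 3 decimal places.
End-effector z-axis (col 2 of R) = (-0.8660,0.5000,0.0000)
R[0][2] = -0.8660

-0.866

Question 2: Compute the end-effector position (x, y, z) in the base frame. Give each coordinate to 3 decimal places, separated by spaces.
-5.428 6.598 0.000

after link 1: o_1 = (1.0000, 1.7321, 0.0000)
after link 2: o_2 = (-0.9641, 6.3301, 0.0000)
after link 3: o_3 = (-5.4282, 6.5981, 0.0000)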